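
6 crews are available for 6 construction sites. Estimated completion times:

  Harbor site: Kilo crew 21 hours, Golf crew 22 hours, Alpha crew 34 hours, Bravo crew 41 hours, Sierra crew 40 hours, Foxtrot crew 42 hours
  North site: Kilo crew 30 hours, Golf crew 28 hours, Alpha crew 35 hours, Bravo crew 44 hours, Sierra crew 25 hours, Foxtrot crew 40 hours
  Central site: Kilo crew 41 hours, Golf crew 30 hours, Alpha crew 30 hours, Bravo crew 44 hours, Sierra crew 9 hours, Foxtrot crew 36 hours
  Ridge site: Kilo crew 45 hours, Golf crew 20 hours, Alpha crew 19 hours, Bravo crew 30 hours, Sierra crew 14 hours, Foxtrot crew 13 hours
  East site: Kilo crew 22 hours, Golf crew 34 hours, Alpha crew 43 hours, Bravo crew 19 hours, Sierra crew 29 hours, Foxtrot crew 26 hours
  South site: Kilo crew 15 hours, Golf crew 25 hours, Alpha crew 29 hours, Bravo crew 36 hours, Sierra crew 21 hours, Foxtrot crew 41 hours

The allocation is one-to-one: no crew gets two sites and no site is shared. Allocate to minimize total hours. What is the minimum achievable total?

Treat this as an assignment problem: match each crew to one site.
Optimal: Kilo crew→South site (15 hours), Golf crew→Harbor site (22 hours), Alpha crew→North site (35 hours), Bravo crew→East site (19 hours), Sierra crew→Central site (9 hours), Foxtrot crew→Ridge site (13 hours) — total 15+22+35+19+9+13 = 113 hours.
Next-best assignment: Kilo crew→South site, Golf crew→North site, Alpha crew→Harbor site, Bravo crew→East site, Sierra crew→Central site, Foxtrot crew→Ridge site = 118 hours.

Minimum total: 113 hours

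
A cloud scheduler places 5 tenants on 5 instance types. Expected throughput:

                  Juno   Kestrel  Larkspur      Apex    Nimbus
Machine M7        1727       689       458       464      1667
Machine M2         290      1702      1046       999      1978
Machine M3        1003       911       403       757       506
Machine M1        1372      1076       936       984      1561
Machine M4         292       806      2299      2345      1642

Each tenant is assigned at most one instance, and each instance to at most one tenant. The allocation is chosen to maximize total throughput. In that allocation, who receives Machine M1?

Nimbus receives Machine M1.

Optimal: Juno→Machine M7 (1727 ops/s), Kestrel→Machine M2 (1702 ops/s), Larkspur→Machine M4 (2299 ops/s), Apex→Machine M3 (757 ops/s), Nimbus→Machine M1 (1561 ops/s) — total 1727+1702+2299+757+1561 = 8046 ops/s.
Swapping Larkspur↔Juno (Larkspur→Machine M7 458 ops/s, Juno→Machine M4 292 ops/s) loses 3276.
Checked against all permutations: 8046 ops/s is optimal.
Nimbus's own top instance is Machine M2 (1978 ops/s), but forcing Nimbus→Machine M2 and reassigning the rest optimally gives only 7899 ops/s — worse by 147.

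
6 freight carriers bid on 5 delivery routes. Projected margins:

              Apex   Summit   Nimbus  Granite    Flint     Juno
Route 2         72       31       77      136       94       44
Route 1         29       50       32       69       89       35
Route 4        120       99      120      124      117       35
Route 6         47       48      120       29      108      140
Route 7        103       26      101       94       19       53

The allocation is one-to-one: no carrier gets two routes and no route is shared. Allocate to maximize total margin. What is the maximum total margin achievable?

Maximum total: $588k

Optimal: Granite→Route 2 ($136k), Flint→Route 1 ($89k), Nimbus→Route 4 ($120k), Juno→Route 6 ($140k), Apex→Route 7 ($103k) — total 136+89+120+140+103 = $588k.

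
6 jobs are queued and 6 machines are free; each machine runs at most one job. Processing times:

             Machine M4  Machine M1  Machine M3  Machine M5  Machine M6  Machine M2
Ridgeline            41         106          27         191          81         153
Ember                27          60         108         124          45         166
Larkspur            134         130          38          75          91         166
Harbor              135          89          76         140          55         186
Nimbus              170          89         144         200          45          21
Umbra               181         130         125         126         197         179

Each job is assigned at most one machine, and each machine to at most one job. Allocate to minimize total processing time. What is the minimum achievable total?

This is a one-to-one assignment (minimum-cost bipartite matching).
Optimal: Ridgeline→Machine M3 (27 min), Ember→Machine M4 (27 min), Larkspur→Machine M5 (75 min), Harbor→Machine M6 (55 min), Nimbus→Machine M2 (21 min), Umbra→Machine M1 (130 min) — total 27+27+75+55+21+130 = 335 min.
Next-best assignment: Ridgeline→Machine M4, Ember→Machine M1, Larkspur→Machine M3, Harbor→Machine M6, Nimbus→Machine M2, Umbra→Machine M5 = 341 min.
Every other assignment is strictly worse.

Minimum total: 335 min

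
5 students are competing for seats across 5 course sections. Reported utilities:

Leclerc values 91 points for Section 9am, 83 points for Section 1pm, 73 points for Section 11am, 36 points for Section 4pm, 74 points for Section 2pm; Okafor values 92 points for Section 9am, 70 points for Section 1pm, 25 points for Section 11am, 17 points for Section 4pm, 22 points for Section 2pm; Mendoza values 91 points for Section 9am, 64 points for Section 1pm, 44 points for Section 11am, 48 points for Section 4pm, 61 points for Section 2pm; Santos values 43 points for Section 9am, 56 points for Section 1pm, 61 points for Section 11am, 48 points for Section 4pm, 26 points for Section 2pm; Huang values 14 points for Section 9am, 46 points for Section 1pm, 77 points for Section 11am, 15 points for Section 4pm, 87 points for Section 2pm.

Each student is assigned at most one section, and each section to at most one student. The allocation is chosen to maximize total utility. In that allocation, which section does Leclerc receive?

This is a one-to-one assignment (maximum-weight bipartite matching).
Optimal: Leclerc→Section 1pm (83 points), Okafor→Section 9am (92 points), Mendoza→Section 4pm (48 points), Santos→Section 11am (61 points), Huang→Section 2pm (87 points) — total 83+92+48+61+87 = 371 points.
Column-greedy (each section in turn goes to its best remaining student) gives 326 points, worse by 45.
Next-best assignment: Leclerc→Section 11am, Okafor→Section 1pm, Mendoza→Section 9am, Santos→Section 4pm, Huang→Section 2pm = 369 points.
Swapping Huang↔Santos (Huang→Section 11am 77 points, Santos→Section 2pm 26 points) loses 45.
Checked against all permutations: 371 points is optimal.
Leclerc's own top section is Section 9am (91 points), but forcing Leclerc→Section 9am and reassigning the rest optimally gives only 357 points — worse by 14.

Leclerc receives Section 1pm.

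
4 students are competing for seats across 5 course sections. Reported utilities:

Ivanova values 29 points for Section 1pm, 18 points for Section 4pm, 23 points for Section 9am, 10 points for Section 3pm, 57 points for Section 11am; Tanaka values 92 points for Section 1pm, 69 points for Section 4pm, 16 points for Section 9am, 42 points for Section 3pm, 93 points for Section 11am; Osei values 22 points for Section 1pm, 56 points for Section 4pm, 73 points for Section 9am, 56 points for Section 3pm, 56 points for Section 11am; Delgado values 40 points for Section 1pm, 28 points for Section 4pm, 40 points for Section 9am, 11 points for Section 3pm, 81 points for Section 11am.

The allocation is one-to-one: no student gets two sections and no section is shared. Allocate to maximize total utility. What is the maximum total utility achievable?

Optimal: Ivanova→Section 4pm (18 points), Tanaka→Section 1pm (92 points), Osei→Section 9am (73 points), Delgado→Section 11am (81 points) — total 18+92+73+81 = 264 points.
Row-greedy (each student in turn takes its best remaining section) gives 250 points, worse by 14.
Next-best assignment: Ivanova→Section 3pm, Tanaka→Section 1pm, Osei→Section 9am, Delgado→Section 11am = 256 points.
Swapping Tanaka↔Delgado (Tanaka→Section 11am 93 points, Delgado→Section 1pm 40 points) loses 40.

Max total: 264 points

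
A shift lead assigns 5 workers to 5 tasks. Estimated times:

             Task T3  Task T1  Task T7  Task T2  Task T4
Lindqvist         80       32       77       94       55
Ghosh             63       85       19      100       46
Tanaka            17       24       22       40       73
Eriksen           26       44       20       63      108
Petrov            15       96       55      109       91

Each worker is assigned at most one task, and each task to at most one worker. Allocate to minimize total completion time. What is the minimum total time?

Min total: 153 min

Optimal: Lindqvist→Task T1 (32 min), Ghosh→Task T4 (46 min), Tanaka→Task T2 (40 min), Eriksen→Task T7 (20 min), Petrov→Task T3 (15 min) — total 32+46+40+20+15 = 153 min.
Column-greedy (each task in turn goes to its cheapest remaining worker) gives 176 min, worse by 23.
No other one-to-one assignment undercuts 153 min.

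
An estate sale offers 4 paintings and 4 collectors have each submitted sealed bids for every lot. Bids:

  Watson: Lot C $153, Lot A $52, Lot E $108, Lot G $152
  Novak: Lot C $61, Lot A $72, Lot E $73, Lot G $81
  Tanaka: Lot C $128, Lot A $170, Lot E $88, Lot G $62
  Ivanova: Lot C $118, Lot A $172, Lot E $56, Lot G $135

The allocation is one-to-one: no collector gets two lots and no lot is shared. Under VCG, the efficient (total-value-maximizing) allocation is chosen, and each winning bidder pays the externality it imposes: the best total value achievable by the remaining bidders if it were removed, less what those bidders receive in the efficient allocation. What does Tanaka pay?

Tanaka pays $45.

Efficient allocation: Watson→Lot C ($153), Novak→Lot E ($73), Tanaka→Lot A ($170), Ivanova→Lot G ($135); total welfare W = $531.
Tanaka receives Lot A at value $170, so the others get W − 170 = $361.
Without Tanaka: best allocation of the remaining 3 bidders over all 4 lots is Watson→Lot C ($153), Novak→Lot G ($81), Ivanova→Lot A ($172), total $406.
VCG payment = (others' best without Tanaka) − (others' welfare with Tanaka) = 406 − 361 = $45.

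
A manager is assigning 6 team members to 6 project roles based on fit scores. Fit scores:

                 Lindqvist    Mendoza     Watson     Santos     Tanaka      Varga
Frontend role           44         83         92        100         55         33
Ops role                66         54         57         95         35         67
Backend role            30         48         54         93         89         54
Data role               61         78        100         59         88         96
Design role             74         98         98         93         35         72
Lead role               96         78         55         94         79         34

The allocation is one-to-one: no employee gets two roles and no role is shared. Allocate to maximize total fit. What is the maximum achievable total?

Optimal: Lindqvist→Lead role (96 pts), Mendoza→Design role (98 pts), Watson→Frontend role (92 pts), Santos→Ops role (95 pts), Tanaka→Backend role (89 pts), Varga→Data role (96 pts) — total 96+98+92+95+89+96 = 566 pts.
Column-greedy (each role in turn goes to its best remaining employee) gives 550 pts, worse by 16.
Next-best assignment: Lindqvist→Lead role, Mendoza→Frontend role, Watson→Design role, Santos→Ops role, Tanaka→Backend role, Varga→Data role = 557 pts.
No other one-to-one assignment exceeds 566 pts.

Maximum total: 566 pts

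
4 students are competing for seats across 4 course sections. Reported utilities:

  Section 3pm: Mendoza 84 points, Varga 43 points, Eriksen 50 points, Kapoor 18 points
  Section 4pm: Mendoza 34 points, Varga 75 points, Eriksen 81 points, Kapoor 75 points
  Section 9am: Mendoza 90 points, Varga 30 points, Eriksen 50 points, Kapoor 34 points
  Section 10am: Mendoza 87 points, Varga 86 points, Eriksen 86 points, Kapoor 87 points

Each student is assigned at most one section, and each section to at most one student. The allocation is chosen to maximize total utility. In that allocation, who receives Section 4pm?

Varga receives Section 4pm.

Optimal: Mendoza→Section 9am (90 points), Varga→Section 4pm (75 points), Eriksen→Section 3pm (50 points), Kapoor→Section 10am (87 points) — total 90+75+50+87 = 302 points.
Row-greedy (each student in turn takes its best remaining section) gives 275 points, worse by 27.
Next-best assignment: Mendoza→Section 9am, Varga→Section 3pm, Eriksen→Section 4pm, Kapoor→Section 10am = 301 points.
Swapping Kapoor↔Mendoza (Kapoor→Section 9am 34 points, Mendoza→Section 10am 87 points) loses 56.
Varga's own top section is Section 10am (86 points), but forcing Varga→Section 10am and reassigning the rest optimally gives only 301 points — worse by 1.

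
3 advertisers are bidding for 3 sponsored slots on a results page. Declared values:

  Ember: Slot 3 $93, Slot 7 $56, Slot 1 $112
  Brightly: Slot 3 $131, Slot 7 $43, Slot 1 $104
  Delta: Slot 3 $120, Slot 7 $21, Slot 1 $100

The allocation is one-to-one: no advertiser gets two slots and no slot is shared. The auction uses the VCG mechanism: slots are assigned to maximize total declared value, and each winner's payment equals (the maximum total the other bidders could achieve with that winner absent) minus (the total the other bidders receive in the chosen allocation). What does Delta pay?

Delta pays $56.

Efficient allocation: Ember→Slot 7 ($56), Brightly→Slot 3 ($131), Delta→Slot 1 ($100); total welfare W = $287.
Delta receives Slot 1 at value $100, so the others get W − 100 = $187.
Without Delta: best allocation of the remaining 2 bidders over all 3 slots is Ember→Slot 1 ($112), Brightly→Slot 3 ($131), total $243.
VCG payment = (others' best without Delta) − (others' welfare with Delta) = 243 − 187 = $56.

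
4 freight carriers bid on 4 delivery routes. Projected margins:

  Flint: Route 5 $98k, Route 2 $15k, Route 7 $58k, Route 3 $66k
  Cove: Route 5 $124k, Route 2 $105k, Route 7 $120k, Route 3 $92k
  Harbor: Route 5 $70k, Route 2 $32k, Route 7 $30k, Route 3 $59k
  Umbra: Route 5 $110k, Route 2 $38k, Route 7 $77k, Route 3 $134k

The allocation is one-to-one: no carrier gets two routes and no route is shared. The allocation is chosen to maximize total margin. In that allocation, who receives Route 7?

Cove receives Route 7.

This is a one-to-one assignment (maximum-weight bipartite matching).
Optimal: Flint→Route 5 ($98k), Cove→Route 7 ($120k), Harbor→Route 2 ($32k), Umbra→Route 3 ($134k) — total 98+120+32+134 = $384k.
Max-entry greedy (repeatedly take the single best remaining cell) gives $348k, worse by 36.
Next-best assignment: Flint→Route 5, Cove→Route 2, Harbor→Route 7, Umbra→Route 3 = $367k.
Cove's own top route is Route 5 ($124k), but forcing Cove→Route 5 and reassigning the rest optimally gives only $348k — worse by 36.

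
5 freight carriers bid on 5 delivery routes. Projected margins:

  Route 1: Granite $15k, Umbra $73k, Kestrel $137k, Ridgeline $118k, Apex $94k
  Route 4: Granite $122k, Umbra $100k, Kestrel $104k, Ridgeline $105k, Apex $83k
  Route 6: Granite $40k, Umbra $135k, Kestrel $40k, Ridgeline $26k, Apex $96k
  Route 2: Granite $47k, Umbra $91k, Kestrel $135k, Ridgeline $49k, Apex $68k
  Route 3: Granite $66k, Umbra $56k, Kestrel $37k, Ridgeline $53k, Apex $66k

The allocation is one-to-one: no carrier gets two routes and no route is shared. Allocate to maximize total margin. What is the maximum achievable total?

Treat this as an assignment problem: match each carrier to one route.
Optimal: Granite→Route 4 ($122k), Umbra→Route 6 ($135k), Kestrel→Route 2 ($135k), Ridgeline→Route 1 ($118k), Apex→Route 3 ($66k) — total 122+135+135+118+66 = $576k.
Max-entry greedy (repeatedly take the single best remaining cell) gives $515k, worse by 61.
Swapping Ridgeline↔Umbra (Ridgeline→Route 6 $26k, Umbra→Route 1 $73k) loses 154.

Maximum total: $576k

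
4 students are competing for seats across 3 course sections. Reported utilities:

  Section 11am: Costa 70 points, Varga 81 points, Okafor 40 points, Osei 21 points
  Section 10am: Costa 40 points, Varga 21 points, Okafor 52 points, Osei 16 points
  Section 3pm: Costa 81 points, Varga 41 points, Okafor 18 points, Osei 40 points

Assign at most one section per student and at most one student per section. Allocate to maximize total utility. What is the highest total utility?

This is a one-to-one assignment (maximum-weight bipartite matching).
Optimal: Varga→Section 11am (81 points), Okafor→Section 10am (52 points), Costa→Section 3pm (81 points) — total 81+52+81 = 214 points.

Maximum total: 214 points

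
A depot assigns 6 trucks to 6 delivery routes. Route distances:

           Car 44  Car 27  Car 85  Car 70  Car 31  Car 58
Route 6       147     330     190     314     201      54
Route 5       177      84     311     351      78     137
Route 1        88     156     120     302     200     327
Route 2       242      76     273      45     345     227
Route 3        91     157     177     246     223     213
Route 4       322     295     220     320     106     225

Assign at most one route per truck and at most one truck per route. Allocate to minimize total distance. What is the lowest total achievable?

Min total: 500 km

This is the linear assignment problem.
Optimal: Car 44→Route 3 (91 km), Car 27→Route 5 (84 km), Car 85→Route 1 (120 km), Car 70→Route 2 (45 km), Car 31→Route 4 (106 km), Car 58→Route 6 (54 km) — total 91+84+120+45+106+54 = 500 km.
Column-greedy (each route in turn goes to its cheapest remaining truck) gives 642 km, worse by 142.
Next-best assignment: Car 44→Route 1, Car 27→Route 5, Car 85→Route 3, Car 70→Route 2, Car 31→Route 4, Car 58→Route 6 = 554 km.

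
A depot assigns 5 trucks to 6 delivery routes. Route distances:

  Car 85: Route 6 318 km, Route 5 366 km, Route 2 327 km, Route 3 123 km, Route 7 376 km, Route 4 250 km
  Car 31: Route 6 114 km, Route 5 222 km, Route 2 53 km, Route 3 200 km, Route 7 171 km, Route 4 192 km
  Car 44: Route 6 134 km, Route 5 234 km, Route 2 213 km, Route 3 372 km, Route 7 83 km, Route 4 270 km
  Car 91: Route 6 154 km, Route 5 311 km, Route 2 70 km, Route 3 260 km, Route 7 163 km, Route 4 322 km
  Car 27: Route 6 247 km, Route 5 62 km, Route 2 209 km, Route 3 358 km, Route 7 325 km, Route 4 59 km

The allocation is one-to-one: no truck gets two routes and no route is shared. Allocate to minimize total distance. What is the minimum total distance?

Min total: 449 km

Optimal: Car 85→Route 3 (123 km), Car 31→Route 6 (114 km), Car 44→Route 7 (83 km), Car 91→Route 2 (70 km), Car 27→Route 4 (59 km) — total 123+114+83+70+59 = 449 km.
Swapping Car 91↔Car 31 (Car 91→Route 6 154 km, Car 31→Route 2 53 km) adds 23.
Every other assignment is strictly worse.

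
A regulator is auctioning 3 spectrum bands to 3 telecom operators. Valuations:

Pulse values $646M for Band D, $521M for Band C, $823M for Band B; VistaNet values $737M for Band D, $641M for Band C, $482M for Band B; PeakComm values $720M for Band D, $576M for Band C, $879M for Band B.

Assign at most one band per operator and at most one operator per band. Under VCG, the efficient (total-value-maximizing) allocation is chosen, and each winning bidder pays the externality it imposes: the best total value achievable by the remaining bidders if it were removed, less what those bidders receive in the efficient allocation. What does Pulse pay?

Efficient allocation: Pulse→Band B ($823M), VistaNet→Band C ($641M), PeakComm→Band D ($720M); total welfare W = $2184M.
Pulse receives Band B at value $823M, so the others get W − 823 = $1361M.
Without Pulse: best allocation of the remaining 2 bidders over all 3 bands is VistaNet→Band D ($737M), PeakComm→Band B ($879M), total $1616M.
VCG payment = (others' best without Pulse) − (others' welfare with Pulse) = 1616 − 1361 = $255M.

Pulse pays $255M.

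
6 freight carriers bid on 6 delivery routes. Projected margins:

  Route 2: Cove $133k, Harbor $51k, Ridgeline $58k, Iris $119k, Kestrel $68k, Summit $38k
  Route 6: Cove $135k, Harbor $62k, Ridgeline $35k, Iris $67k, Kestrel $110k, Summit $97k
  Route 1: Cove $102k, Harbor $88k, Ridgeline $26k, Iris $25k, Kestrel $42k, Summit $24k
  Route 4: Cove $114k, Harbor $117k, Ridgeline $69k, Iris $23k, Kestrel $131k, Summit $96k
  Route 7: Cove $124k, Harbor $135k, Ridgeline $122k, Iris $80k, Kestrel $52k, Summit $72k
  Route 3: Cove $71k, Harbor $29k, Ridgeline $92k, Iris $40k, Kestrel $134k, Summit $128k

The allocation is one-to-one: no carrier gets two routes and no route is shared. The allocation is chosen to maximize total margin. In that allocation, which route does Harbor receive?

Harbor receives Route 1.

This is the linear assignment problem.
Optimal: Cove→Route 6 ($135k), Harbor→Route 1 ($88k), Ridgeline→Route 7 ($122k), Iris→Route 2 ($119k), Kestrel→Route 4 ($131k), Summit→Route 3 ($128k) — total 135+88+122+119+131+128 = $723k.
Max-entry greedy (repeatedly take the single best remaining cell) gives $645k, worse by 78.
Checked against all permutations: $723k is optimal.
Harbor's own top route is Route 7 ($135k), but forcing Harbor→Route 7 and reassigning the rest optimally gives only $676k — worse by 47.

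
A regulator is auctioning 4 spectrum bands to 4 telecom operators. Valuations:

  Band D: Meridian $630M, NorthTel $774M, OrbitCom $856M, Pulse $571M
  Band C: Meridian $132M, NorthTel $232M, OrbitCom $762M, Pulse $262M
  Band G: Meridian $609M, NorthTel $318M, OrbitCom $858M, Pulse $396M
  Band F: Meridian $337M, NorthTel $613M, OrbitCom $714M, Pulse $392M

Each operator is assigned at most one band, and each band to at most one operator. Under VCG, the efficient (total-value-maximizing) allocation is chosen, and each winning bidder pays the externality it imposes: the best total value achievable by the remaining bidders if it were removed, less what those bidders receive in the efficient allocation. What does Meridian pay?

Meridian pays $96M.

Efficient allocation: Meridian→Band G ($609M), NorthTel→Band F ($613M), OrbitCom→Band C ($762M), Pulse→Band D ($571M); total welfare W = $2555M.
Meridian receives Band G at value $609M, so the others get W − 609 = $1946M.
Without Meridian: best allocation of the remaining 3 bidders over all 4 bands is NorthTel→Band F ($613M), OrbitCom→Band G ($858M), Pulse→Band D ($571M), total $2042M.
VCG payment = (others' best without Meridian) − (others' welfare with Meridian) = 2042 − 1946 = $96M.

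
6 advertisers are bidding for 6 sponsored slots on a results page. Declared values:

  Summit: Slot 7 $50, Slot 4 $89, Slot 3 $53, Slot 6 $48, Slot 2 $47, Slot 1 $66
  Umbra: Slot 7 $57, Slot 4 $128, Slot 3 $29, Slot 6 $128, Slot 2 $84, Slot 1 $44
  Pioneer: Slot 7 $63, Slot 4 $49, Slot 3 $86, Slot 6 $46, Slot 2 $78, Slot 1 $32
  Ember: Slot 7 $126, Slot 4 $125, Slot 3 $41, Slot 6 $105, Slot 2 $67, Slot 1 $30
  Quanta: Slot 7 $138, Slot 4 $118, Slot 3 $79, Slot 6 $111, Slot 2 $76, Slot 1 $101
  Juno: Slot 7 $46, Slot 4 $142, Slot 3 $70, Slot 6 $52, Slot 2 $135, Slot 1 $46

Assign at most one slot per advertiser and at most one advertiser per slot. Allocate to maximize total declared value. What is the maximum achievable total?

Optimal: Summit→Slot 1 ($66), Umbra→Slot 6 ($128), Pioneer→Slot 3 ($86), Ember→Slot 4 ($125), Quanta→Slot 7 ($138), Juno→Slot 2 ($135) — total 66+128+86+125+138+135 = $678.
Next-best assignment: Summit→Slot 4, Umbra→Slot 6, Pioneer→Slot 3, Ember→Slot 7, Quanta→Slot 1, Juno→Slot 2 = $665.

Max total: $678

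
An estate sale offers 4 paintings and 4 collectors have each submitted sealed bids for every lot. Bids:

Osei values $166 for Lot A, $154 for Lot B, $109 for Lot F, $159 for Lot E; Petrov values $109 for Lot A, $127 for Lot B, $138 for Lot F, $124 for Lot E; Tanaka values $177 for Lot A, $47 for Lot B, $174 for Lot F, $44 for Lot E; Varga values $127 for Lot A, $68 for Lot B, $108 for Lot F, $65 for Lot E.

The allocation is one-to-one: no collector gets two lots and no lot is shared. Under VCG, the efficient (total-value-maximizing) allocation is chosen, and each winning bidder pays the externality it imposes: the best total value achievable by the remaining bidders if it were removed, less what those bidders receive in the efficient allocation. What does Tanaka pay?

Tanaka pays $11.

Efficient allocation: Osei→Lot E ($159), Petrov→Lot B ($127), Tanaka→Lot F ($174), Varga→Lot A ($127); total welfare W = $587.
Tanaka receives Lot F at value $174, so the others get W − 174 = $413.
Without Tanaka: best allocation of the remaining 3 bidders over all 4 lots is Osei→Lot E ($159), Petrov→Lot F ($138), Varga→Lot A ($127), total $424.
VCG payment = (others' best without Tanaka) − (others' welfare with Tanaka) = 424 − 413 = $11.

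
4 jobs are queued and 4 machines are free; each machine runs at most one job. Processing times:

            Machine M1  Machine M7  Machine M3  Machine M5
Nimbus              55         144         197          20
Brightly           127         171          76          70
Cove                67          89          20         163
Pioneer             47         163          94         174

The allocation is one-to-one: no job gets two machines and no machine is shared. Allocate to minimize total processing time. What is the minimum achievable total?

Min total: 232 min

Treat this as an assignment problem: match each job to one machine.
Optimal: Nimbus→Machine M5 (20 min), Brightly→Machine M3 (76 min), Cove→Machine M7 (89 min), Pioneer→Machine M1 (47 min) — total 20+76+89+47 = 232 min.
Min-entry greedy (repeatedly take the single cheapest remaining cell) gives 258 min, worse by 26.
Checked against all permutations: 232 min is optimal.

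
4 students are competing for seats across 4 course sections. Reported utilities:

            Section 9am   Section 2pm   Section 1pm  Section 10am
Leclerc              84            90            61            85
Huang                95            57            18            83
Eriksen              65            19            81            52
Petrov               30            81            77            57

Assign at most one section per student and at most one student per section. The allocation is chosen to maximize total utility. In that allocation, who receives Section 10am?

This is a one-to-one assignment (maximum-weight bipartite matching).
Optimal: Leclerc→Section 10am (85 points), Huang→Section 9am (95 points), Eriksen→Section 1pm (81 points), Petrov→Section 2pm (81 points) — total 85+95+81+81 = 342 points.
Max-entry greedy (repeatedly take the single best remaining cell) gives 323 points, worse by 19.
Swapping Eriksen↔Leclerc (Eriksen→Section 10am 52 points, Leclerc→Section 1pm 61 points) loses 53.
Every other assignment is strictly worse.
Leclerc's own top section is Section 2pm (90 points), but forcing Leclerc→Section 2pm and reassigning the rest optimally gives only 323 points — worse by 19.

Leclerc receives Section 10am.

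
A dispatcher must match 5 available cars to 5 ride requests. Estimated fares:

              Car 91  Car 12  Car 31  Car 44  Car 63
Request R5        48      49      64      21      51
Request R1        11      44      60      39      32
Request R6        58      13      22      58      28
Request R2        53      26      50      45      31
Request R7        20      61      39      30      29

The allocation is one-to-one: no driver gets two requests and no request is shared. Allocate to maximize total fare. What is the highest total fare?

Maximum total: $283

Optimal: Car 91→Request R2 ($53), Car 12→Request R7 ($61), Car 31→Request R1 ($60), Car 44→Request R6 ($58), Car 63→Request R5 ($51) — total 53+61+60+58+51 = $283.
Row-greedy (each driver in turn takes its best remaining request) gives $260, worse by 23.
Next-best assignment: Car 91→Request R6, Car 12→Request R7, Car 31→Request R1, Car 44→Request R2, Car 63→Request R5 = $275.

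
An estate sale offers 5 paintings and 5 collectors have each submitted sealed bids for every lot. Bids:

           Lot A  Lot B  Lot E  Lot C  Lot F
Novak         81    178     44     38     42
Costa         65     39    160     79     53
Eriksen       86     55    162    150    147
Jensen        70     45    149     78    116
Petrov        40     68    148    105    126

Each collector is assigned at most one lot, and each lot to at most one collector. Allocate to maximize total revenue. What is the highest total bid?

Treat this as an assignment problem: match each collector to one lot.
Optimal: Novak→Lot B ($178), Costa→Lot E ($160), Eriksen→Lot C ($150), Jensen→Lot A ($70), Petrov→Lot F ($126) — total 178+160+150+70+126 = $684.
Max-entry greedy (repeatedly take the single best remaining cell) gives $615, worse by 69.
Swapping Novak↔Jensen (Novak→Lot A $81, Jensen→Lot B $45) loses 122.

Max total: $684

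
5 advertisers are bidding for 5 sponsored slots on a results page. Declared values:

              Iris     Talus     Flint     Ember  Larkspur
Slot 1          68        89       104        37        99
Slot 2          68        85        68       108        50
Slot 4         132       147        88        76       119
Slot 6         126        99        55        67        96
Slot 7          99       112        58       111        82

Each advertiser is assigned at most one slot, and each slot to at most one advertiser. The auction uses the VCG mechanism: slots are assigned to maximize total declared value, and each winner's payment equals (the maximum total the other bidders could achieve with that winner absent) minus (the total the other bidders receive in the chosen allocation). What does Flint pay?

Flint pays $18.

Efficient allocation: Iris→Slot 6 ($126), Talus→Slot 7 ($112), Flint→Slot 1 ($104), Ember→Slot 2 ($108), Larkspur→Slot 4 ($119); total welfare W = $569.
Flint receives Slot 1 at value $104, so the others get W − 104 = $465.
Without Flint: best allocation of the remaining 4 bidders over all 5 slots is Iris→Slot 6 ($126), Talus→Slot 4 ($147), Ember→Slot 7 ($111), Larkspur→Slot 1 ($99), total $483.
VCG payment = (others' best without Flint) − (others' welfare with Flint) = 483 − 465 = $18.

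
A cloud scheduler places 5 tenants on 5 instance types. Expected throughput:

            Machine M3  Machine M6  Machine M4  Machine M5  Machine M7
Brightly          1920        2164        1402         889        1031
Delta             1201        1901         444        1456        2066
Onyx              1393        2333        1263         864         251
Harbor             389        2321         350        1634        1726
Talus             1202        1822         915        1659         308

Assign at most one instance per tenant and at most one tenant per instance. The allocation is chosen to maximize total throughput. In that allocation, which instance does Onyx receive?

Onyx receives Machine M4.

Optimal: Brightly→Machine M3 (1920 ops/s), Delta→Machine M7 (2066 ops/s), Onyx→Machine M4 (1263 ops/s), Harbor→Machine M6 (2321 ops/s), Talus→Machine M5 (1659 ops/s) — total 1920+2066+1263+2321+1659 = 9229 ops/s.
Onyx's own top instance is Machine M6 (2333 ops/s), but forcing Onyx→Machine M6 and reassigning the rest optimally gives only 8868 ops/s — worse by 361.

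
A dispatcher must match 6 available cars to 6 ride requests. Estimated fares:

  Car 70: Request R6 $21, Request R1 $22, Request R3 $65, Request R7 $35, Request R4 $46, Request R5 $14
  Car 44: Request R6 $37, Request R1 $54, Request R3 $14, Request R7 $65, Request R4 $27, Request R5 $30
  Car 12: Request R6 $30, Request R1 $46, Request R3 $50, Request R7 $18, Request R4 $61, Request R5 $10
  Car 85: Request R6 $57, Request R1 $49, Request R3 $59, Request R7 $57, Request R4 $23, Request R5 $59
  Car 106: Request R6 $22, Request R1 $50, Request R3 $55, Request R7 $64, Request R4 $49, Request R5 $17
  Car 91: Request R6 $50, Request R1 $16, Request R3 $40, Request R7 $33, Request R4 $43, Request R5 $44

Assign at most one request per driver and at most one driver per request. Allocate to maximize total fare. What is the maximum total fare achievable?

Optimal: Car 70→Request R3 ($65), Car 44→Request R1 ($54), Car 12→Request R4 ($61), Car 85→Request R5 ($59), Car 106→Request R7 ($64), Car 91→Request R6 ($50) — total 65+54+61+59+64+50 = $353.
Row-greedy (each driver in turn takes its best remaining request) gives $350, worse by 3.
Next-best assignment: Car 70→Request R3, Car 44→Request R7, Car 12→Request R4, Car 85→Request R5, Car 106→Request R1, Car 91→Request R6 = $350.

Maximum total: $353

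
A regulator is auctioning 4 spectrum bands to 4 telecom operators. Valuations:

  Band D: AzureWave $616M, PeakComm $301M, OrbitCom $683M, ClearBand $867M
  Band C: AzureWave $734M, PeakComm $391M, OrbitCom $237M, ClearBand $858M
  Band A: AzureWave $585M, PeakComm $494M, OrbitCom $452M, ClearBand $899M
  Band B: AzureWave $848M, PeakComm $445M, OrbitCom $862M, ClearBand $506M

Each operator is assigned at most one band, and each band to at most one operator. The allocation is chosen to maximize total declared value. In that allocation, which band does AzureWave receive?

Optimal: AzureWave→Band C ($734M), PeakComm→Band A ($494M), OrbitCom→Band B ($862M), ClearBand→Band D ($867M) — total 734+494+862+867 = $2957M.
Row-greedy (each operator in turn takes its best remaining band) gives $2883M, worse by 74.
Next-best assignment: AzureWave→Band B, PeakComm→Band A, OrbitCom→Band D, ClearBand→Band C = $2883M.
No other one-to-one assignment exceeds $2957M.
AzureWave's own top band is Band B ($848M), but forcing AzureWave→Band B and reassigning the rest optimally gives only $2883M — worse by 74.

AzureWave receives Band C.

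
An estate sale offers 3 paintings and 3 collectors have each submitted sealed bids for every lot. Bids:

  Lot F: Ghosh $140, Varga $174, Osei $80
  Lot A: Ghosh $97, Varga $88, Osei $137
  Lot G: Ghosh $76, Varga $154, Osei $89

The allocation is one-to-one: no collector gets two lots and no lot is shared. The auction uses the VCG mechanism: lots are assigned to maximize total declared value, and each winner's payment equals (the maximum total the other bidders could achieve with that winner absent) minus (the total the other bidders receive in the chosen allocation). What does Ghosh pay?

Efficient allocation: Ghosh→Lot F ($140), Varga→Lot G ($154), Osei→Lot A ($137); total welfare W = $431.
Ghosh receives Lot F at value $140, so the others get W − 140 = $291.
Without Ghosh: best allocation of the remaining 2 bidders over all 3 lots is Varga→Lot F ($174), Osei→Lot A ($137), total $311.
VCG payment = (others' best without Ghosh) − (others' welfare with Ghosh) = 311 − 291 = $20.

Ghosh pays $20.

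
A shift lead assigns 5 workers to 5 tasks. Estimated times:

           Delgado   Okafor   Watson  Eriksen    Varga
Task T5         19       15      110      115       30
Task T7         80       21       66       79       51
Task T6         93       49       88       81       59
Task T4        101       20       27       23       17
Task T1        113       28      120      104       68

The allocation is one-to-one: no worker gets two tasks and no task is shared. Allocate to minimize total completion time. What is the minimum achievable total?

Optimal: Delgado→Task T5 (19 min), Okafor→Task T1 (28 min), Watson→Task T7 (66 min), Eriksen→Task T4 (23 min), Varga→Task T6 (59 min) — total 19+28+66+23+59 = 195 min.
Row-greedy (each worker in turn takes its cheapest remaining task) gives 254 min, worse by 59.
Swapping Okafor↔Eriksen (Okafor→Task T4 20 min, Eriksen→Task T1 104 min) adds 73.

Minimum total: 195 min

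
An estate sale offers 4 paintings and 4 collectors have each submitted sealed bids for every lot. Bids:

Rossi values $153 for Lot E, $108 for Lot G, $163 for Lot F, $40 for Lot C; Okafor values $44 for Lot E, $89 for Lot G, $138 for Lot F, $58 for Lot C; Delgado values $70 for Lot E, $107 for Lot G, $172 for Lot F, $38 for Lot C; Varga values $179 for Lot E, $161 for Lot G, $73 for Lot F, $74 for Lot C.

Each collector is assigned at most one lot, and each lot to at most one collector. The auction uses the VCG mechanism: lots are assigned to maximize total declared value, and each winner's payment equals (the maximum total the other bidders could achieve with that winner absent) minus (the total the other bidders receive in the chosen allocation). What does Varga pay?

Varga pays $31.

Efficient allocation: Rossi→Lot E ($153), Okafor→Lot C ($58), Delgado→Lot F ($172), Varga→Lot G ($161); total welfare W = $544.
Varga receives Lot G at value $161, so the others get W − 161 = $383.
Without Varga: best allocation of the remaining 3 bidders over all 4 lots is Rossi→Lot E ($153), Okafor→Lot G ($89), Delgado→Lot F ($172), total $414.
VCG payment = (others' best without Varga) − (others' welfare with Varga) = 414 − 383 = $31.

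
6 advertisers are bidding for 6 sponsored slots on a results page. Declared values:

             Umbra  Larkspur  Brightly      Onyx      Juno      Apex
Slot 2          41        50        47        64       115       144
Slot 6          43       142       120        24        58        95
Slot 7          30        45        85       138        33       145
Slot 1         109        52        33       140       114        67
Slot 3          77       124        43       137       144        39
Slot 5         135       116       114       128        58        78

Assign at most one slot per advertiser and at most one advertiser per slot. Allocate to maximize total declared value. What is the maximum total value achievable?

This is a one-to-one assignment (maximum-weight bipartite matching).
Optimal: Umbra→Slot 1 ($109), Larkspur→Slot 6 ($142), Brightly→Slot 5 ($114), Onyx→Slot 7 ($138), Juno→Slot 3 ($144), Apex→Slot 2 ($144) — total 109+142+114+138+144+144 = $791.
Row-greedy (each advertiser in turn takes its best remaining slot) gives $790, worse by 1.
Swapping Apex↔Onyx (Apex→Slot 7 $145, Onyx→Slot 2 $64) loses 73.

Maximum total: $791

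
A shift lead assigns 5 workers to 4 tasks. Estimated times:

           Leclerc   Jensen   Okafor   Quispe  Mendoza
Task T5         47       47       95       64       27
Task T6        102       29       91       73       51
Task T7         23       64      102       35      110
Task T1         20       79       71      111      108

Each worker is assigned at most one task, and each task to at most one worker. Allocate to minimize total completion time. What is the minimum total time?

Optimal: Mendoza→Task T5 (27 min), Jensen→Task T6 (29 min), Quispe→Task T7 (35 min), Leclerc→Task T1 (20 min) — total 27+29+35+20 = 111 min.
Row-greedy (each worker in turn takes its cheapest remaining task) gives 179 min, worse by 68.

Min total: 111 min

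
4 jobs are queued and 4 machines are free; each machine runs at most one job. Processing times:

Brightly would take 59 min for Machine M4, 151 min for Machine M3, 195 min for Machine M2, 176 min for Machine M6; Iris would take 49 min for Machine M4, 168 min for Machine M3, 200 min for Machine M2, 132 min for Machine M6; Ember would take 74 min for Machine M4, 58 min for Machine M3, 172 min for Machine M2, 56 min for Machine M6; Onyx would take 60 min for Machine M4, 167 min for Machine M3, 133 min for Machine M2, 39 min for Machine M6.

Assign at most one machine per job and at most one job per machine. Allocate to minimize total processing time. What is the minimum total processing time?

Optimal: Brightly→Machine M2 (195 min), Iris→Machine M4 (49 min), Ember→Machine M3 (58 min), Onyx→Machine M6 (39 min) — total 195+49+58+39 = 341 min.
Row-greedy (each job in turn takes its cheapest remaining machine) gives 382 min, worse by 41.
No other one-to-one assignment undercuts 341 min.

Minimum total: 341 min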